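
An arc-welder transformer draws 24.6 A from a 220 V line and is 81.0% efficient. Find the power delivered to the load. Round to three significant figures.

P_in = V_in I_in = 220 × 24.6 = 5412.0 W.
P_out = η P_in = 0.810 × 5412.0 = 4380 W.

P_out ≈ 4380 W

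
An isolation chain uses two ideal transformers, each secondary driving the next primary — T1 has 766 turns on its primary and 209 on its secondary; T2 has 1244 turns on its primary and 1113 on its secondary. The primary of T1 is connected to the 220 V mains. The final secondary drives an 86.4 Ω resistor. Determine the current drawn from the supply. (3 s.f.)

I_supply ≈ 0.152 A

After T1: V = 220.00 × 209/766 = 60.026 V.
After T2: V = 60.026 × 1113/1244 = 53.705 V.
I_load = 53.705/86.4 = 0.62159 A, so P_out = 53.705 × 0.62159 = 33.382 W.
All ideal ⇒ P_in = P_out, so I_supply = 33.382/220 = 0.152 A.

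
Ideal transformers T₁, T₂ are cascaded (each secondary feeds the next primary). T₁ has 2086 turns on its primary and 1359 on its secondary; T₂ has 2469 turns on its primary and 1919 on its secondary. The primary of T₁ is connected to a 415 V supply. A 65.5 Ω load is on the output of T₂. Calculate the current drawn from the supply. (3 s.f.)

After T₁: V = 415.00 × 1359/2086 = 270.37 V.
After T₂: V = 270.37 × 1919/2469 = 210.14 V.
I_load = 210.14/65.5 = 3.2082 A, so P_out = 210.14 × 3.2082 = 674.18 W.
All ideal ⇒ P_in = P_out, so I_supply = 674.18/415 = 1.62 A.

I_supply ≈ 1.62 A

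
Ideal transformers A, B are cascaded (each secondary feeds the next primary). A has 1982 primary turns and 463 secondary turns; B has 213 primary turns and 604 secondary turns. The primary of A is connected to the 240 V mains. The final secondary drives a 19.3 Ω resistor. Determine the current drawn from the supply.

After A: V = 240.00 × 463/1982 = 56.065 V.
After B: V = 56.065 × 604/213 = 158.98 V.
I_load = 158.98/19.3 = 8.2374 A, so P_out = 158.98 × 8.2374 = 1309.6 W.
All ideal ⇒ P_in = P_out, so I_supply = 1309.6/240 = 5.46 A.

I_supply ≈ 5.46 A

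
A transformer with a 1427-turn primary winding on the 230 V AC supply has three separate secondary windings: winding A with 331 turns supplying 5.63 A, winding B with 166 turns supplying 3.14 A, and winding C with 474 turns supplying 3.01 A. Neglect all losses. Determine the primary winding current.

I_p ≈ 2.67 A

V_A = 230 × 331/1427 = 53.350 V; V_B = 230 × 166/1427 = 26.755 V; V_C = 230 × 474/1427 = 76.398 V.
P_out = V_A I_A + V_B I_B + V_C I_C = 53.350×5.63 + 26.755×3.14 + 76.398×3.01 = 300.36 + 84.012 + 229.96 = 614.33 W.
Ideal ⇒ P_in = P_out, so I_p = P_out/V_p = 614.33/230 = 2.67 A.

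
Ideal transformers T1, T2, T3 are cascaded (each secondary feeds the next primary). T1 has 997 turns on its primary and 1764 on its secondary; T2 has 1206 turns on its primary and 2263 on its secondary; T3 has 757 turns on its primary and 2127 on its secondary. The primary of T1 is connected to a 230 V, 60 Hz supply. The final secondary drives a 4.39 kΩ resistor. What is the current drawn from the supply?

I_supply ≈ 4.56 A

After T1: V = 230.00 × 1764/997 = 406.94 V.
After T2: V = 406.94 × 2263/1206 = 763.60 V.
After T3: V = 763.60 × 2127/757 = 2145.6 V.
I_load = 2145.6/4390 = 0.48874 A, so P_out = 2145.6 × 0.48874 = 1048.6 W.
All ideal ⇒ P_in = P_out, so I_supply = 1048.6/230 = 4.56 A.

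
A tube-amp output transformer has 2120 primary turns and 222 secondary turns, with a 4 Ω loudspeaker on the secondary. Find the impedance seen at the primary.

Z_p = (N_p/N_s)² × Z_s = (2120/222)² × 4 = 365 Ω.

Z_p ≈ 365 Ω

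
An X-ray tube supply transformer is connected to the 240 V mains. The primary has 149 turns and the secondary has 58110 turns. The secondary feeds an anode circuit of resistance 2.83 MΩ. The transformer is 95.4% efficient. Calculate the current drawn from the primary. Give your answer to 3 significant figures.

V_s = 240 × 58110/149 = 93600 V.
I_s = V_s/R = 93600/(2.83×10^6) = 0.033074 A.
P_out = V_s I_s = 93600 × 0.033074 = 3095.7 W.
P_in = P_out/η = 3095.7/0.954 = 3245.0 W.
I_p = P_in/V_p = 3245.0/240 = 13.5 A.

I_p ≈ 13.5 A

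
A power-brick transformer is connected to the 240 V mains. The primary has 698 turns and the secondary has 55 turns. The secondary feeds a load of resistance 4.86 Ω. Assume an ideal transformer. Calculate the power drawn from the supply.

V_s = V_p × N_s/N_p = 240 × 55/698 = 18.911 V.
I_s = V_s/R = 18.911/4.86 = 3.8912 A.
I_p = I_s × N_s/N_p = 3.8912 × 55/698 = 0.30661 A.
P = V_p I_p = 240 × 0.30661 = 73.6 W.

P ≈ 73.6 W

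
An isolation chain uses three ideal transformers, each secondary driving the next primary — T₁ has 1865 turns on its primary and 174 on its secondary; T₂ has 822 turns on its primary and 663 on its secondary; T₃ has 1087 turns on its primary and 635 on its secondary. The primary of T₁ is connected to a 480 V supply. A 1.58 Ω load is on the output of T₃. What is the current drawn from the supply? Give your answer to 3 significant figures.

I_supply ≈ 0.587 A

After T₁: V = 480.00 × 174/1865 = 44.783 V.
After T₂: V = 44.783 × 663/822 = 36.120 V.
After T₃: V = 36.120 × 635/1087 = 21.101 V.
I_load = 21.101/1.58 = 13.355 A, so P_out = 21.101 × 13.355 = 281.80 W.
All ideal ⇒ P_in = P_out, so I_supply = 281.80/480 = 0.587 A.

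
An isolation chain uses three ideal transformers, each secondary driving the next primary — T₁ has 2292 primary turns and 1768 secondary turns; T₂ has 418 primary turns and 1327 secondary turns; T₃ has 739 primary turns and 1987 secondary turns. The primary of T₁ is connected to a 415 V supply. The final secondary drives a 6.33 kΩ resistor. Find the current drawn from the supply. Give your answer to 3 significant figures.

I_supply ≈ 2.84 A

After T₁: V = 415.00 × 1768/2292 = 320.12 V.
After T₂: V = 320.12 × 1327/418 = 1016.3 V.
After T₃: V = 1016.3 × 1987/739 = 2732.5 V.
I_load = 2732.5/6330 = 0.43168 A, so P_out = 2732.5 × 0.43168 = 1179.6 W.
All ideal ⇒ P_in = P_out, so I_supply = 1179.6/415 = 2.84 A.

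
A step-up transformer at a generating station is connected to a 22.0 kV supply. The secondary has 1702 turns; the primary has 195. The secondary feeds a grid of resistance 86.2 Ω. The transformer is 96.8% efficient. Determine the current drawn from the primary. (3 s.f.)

I_p ≈ 20100 A

V_s = 22000 × 1702/195 = 192020 V.
I_s = V_s/R = 192020/86.2 = 2227.6 A.
P_out = V_s I_s = 192020 × 2227.6 = 4.2775×10^8 W.
P_in = P_out/η = 4.2775×10^8/0.968 = 4.4189×10^8 W.
I_p = P_in/V_p = 4.4189×10^8/22000 = 20100 A.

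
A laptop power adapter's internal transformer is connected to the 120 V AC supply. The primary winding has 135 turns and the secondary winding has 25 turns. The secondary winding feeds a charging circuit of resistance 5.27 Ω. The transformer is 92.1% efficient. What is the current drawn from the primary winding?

I_p ≈ 0.848 A

V_s = 120 × 25/135 = 22.222 V.
I_s = V_s/R = 22.222/5.27 = 4.2167 A.
P_out = V_s I_s = 22.222 × 4.2167 = 93.705 W.
P_in = P_out/η = 93.705/0.921 = 101.74 W.
I_p = P_in/V_p = 101.74/120 = 0.848 A.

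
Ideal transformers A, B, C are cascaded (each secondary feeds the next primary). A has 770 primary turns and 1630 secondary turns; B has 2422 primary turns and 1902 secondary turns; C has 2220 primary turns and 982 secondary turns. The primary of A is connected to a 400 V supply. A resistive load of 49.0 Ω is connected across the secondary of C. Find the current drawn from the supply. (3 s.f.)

I_supply ≈ 4.41 A

After A: V = 400.00 × 1630/770 = 846.75 V.
After B: V = 846.75 × 1902/2422 = 664.96 V.
After C: V = 664.96 × 982/2220 = 294.14 V.
I_load = 294.14/49.0 = 6.0028 A, so P_out = 294.14 × 6.0028 = 1765.7 W.
All ideal ⇒ P_in = P_out, so I_supply = 1765.7/400 = 4.41 A.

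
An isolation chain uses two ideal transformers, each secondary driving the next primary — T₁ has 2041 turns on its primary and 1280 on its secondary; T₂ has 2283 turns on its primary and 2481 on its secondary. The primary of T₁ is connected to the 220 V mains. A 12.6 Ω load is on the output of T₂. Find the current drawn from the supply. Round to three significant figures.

Secondary of T₁: V = 220.00 × 1280/2041 = 137.97 V.
Secondary of T₂: V = 137.97 × 2481/2283 = 149.94 V.
I_load = 149.94/12.6 = 11.900 A, so P_out = 149.94 × 11.900 = 1784.2 W.
All ideal ⇒ P_in = P_out, so I_supply = 1784.2/220 = 8.11 A.

I_supply ≈ 8.11 A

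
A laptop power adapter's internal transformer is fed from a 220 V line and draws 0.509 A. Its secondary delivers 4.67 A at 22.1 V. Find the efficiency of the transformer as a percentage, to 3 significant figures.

P_in = 220 × 0.509 = 111.980 W.
P_out = 22.1 × 4.67 = 103.207 W.
η = P_out/P_in = 103.207/111.980 = 0.922.

η ≈ 92.2%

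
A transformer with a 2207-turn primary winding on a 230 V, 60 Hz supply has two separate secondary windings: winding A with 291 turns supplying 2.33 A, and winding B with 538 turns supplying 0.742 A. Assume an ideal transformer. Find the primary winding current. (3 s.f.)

V_A = 230 × 291/2207 = 30.326 V; V_B = 230 × 538/2207 = 56.067 V.
P_out = V_A I_A + V_B I_B = 30.326×2.33 + 56.067×0.742 = 70.660 + 41.602 = 112.26 W.
Ideal ⇒ P_in = P_out, so I_p = P_out/V_p = 112.26/230 = 0.488 A.

I_p ≈ 0.488 A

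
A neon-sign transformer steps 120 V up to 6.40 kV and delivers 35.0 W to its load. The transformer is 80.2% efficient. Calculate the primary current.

I_p ≈ 0.364 A

P_in = P_out/η = 35.0/0.802 = 43.641 W.
I_p = P_in/V_p = 43.641/120 = 0.364 A.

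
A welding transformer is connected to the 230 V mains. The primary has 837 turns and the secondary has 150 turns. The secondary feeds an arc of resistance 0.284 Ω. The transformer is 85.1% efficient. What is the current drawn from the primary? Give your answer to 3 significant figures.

I_p ≈ 30.6 A

V_s = 230 × 150/837 = 41.219 V.
I_s = V_s/R = 41.219/0.284 = 145.14 A.
P_out = V_s I_s = 41.219 × 145.14 = 5982.3 W.
P_in = P_out/η = 5982.3/0.851 = 7029.7 W.
I_p = P_in/V_p = 7029.7/230 = 30.6 A.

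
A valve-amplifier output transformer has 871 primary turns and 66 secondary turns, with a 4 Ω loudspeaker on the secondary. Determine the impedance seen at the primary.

Z_p ≈ 697 Ω

Z_p = (N_p/N_s)² × Z_s = (871/66)² × 4 = 697 Ω.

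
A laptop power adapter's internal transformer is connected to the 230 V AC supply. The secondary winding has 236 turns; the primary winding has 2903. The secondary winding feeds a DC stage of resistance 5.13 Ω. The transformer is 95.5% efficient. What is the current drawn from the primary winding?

V_s = 230 × 236/2903 = 18.698 V.
I_s = V_s/R = 18.698/5.13 = 3.6448 A.
P_out = V_s I_s = 18.698 × 3.6448 = 68.150 W.
P_in = P_out/η = 68.150/0.955 = 71.362 W.
I_p = P_in/V_p = 71.362/230 = 0.310 A.

I_p ≈ 0.310 A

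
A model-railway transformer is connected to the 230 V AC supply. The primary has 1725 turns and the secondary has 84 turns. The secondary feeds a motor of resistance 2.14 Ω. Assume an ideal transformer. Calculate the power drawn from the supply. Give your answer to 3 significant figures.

P ≈ 58.6 W

V_s = V_p × N_s/N_p = 230 × 84/1725 = 11.200 V.
I_s = V_s/R = 11.200/2.14 = 5.2336 A.
I_p = I_s × N_s/N_p = 5.2336 × 84/1725 = 0.25486 A.
P = V_p I_p = 230 × 0.25486 = 58.6 W.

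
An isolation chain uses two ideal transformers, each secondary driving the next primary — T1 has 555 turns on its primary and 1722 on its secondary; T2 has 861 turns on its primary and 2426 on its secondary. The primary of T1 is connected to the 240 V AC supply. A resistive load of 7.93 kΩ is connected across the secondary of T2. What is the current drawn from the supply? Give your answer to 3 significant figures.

Secondary of T1: V = 240.00 × 1722/555 = 744.65 V.
Secondary of T2: V = 744.65 × 2426/861 = 2098.2 V.
I_load = 2098.2/7930 = 0.26459 A, so P_out = 2098.2 × 0.26459 = 555.14 W.
All ideal ⇒ P_in = P_out, so I_supply = 555.14/240 = 2.31 A.

I_supply ≈ 2.31 A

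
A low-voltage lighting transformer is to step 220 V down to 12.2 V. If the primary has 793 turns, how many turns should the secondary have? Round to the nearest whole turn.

N_s = 44 turns

N_s/N_p = V_s/V_p, so N_s = 793 × 12.2/220 = 44.0 ≈ 44 turns.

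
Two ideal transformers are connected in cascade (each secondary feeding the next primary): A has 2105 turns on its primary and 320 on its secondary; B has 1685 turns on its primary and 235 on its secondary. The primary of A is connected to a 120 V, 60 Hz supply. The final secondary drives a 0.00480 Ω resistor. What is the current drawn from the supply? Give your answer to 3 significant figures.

After A: V = 120.00 × 320/2105 = 18.242 V.
After B: V = 18.242 × 235/1685 = 2.5442 V.
I_load = 2.5442/0.00480 = 530.04 A, so P_out = 2.5442 × 530.04 = 1348.5 W.
All ideal ⇒ P_in = P_out, so I_supply = 1348.5/120 = 11.2 A.

I_supply ≈ 11.2 A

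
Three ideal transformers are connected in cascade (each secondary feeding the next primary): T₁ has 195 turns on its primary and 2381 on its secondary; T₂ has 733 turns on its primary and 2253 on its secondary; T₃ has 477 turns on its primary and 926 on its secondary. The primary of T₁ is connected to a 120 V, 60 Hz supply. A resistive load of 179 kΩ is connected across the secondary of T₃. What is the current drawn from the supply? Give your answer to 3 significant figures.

Secondary of T₁: V = 120.00 × 2381/195 = 1465.2 V.
Secondary of T₂: V = 1465.2 × 2253/733 = 4503.6 V.
Secondary of T₃: V = 4503.6 × 926/477 = 8742.9 V.
I_load = 8742.9/179000 = 0.048843 A, so P_out = 8742.9 × 0.048843 = 427.03 W.
All ideal ⇒ P_in = P_out, so I_supply = 427.03/120 = 3.56 A.

I_supply ≈ 3.56 A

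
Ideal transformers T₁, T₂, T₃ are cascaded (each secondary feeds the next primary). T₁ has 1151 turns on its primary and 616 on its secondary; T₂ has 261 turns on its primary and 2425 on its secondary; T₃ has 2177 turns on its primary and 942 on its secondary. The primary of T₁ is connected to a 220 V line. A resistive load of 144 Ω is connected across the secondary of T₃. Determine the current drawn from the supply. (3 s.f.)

After T₁: V = 220.00 × 616/1151 = 117.74 V.
After T₂: V = 117.74 × 2425/261 = 1094.0 V.
After T₃: V = 1094.0 × 942/2177 = 473.36 V.
I_load = 473.36/144 = 3.2872 A, so P_out = 473.36 × 3.2872 = 1556.0 W.
All ideal ⇒ P_in = P_out, so I_supply = 1556.0/220 = 7.07 A.

I_supply ≈ 7.07 A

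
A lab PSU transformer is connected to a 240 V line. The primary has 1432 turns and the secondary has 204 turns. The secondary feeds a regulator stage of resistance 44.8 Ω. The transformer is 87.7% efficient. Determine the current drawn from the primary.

V_s = 240 × 204/1432 = 34.190 V.
I_s = V_s/R = 34.190/44.8 = 0.76317 A.
P_out = V_s I_s = 34.190 × 0.76317 = 26.093 W.
P_in = P_out/η = 26.093/0.877 = 29.752 W.
I_p = P_in/V_p = 29.752/240 = 0.124 A.

I_p ≈ 0.124 A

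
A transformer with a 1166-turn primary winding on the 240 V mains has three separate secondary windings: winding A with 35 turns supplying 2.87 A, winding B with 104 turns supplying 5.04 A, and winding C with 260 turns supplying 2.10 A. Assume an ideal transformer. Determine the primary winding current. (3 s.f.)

I_p ≈ 1.00 A

V_A = 240 × 35/1166 = 7.2041 V; V_B = 240 × 104/1166 = 21.407 V; V_C = 240 × 260/1166 = 53.516 V.
P_out = V_A I_A + V_B I_B + V_C I_C = 7.2041×2.87 + 21.407×5.04 + 53.516×2.10 = 20.676 + 107.89 + 112.38 = 240.95 W.
Ideal ⇒ P_in = P_out, so I_p = P_out/V_p = 240.95/240 = 1.00 A.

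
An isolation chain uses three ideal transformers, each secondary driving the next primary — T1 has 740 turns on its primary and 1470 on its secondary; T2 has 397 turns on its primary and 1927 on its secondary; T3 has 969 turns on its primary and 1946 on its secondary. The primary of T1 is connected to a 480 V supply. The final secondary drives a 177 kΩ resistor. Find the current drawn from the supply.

I_supply ≈ 1.02 A

Secondary of T1: V = 480.00 × 1470/740 = 953.51 V.
Secondary of T2: V = 953.51 × 1927/397 = 4628.3 V.
Secondary of T3: V = 4628.3 × 1946/969 = 9294.7 V.
I_load = 9294.7/177000 = 0.052513 A, so P_out = 9294.7 × 0.052513 = 488.09 W.
All ideal ⇒ P_in = P_out, so I_supply = 488.09/480 = 1.02 A.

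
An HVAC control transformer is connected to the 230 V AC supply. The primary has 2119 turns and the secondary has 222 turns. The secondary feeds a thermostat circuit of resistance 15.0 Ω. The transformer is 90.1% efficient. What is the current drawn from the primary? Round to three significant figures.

V_s = 230 × 222/2119 = 24.096 V.
I_s = V_s/R = 24.096/15.0 = 1.6064 A.
P_out = V_s I_s = 24.096 × 1.6064 = 38.709 W.
P_in = P_out/η = 38.709/0.901 = 42.962 W.
I_p = P_in/V_p = 42.962/230 = 0.187 A.

I_p ≈ 0.187 A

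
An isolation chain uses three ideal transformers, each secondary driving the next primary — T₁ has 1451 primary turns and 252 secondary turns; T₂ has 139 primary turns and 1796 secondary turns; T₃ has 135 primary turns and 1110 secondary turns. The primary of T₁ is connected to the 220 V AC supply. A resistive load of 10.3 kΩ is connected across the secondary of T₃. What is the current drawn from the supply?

Secondary of T₁: V = 220.00 × 252/1451 = 38.208 V.
Secondary of T₂: V = 38.208 × 1796/139 = 493.68 V.
Secondary of T₃: V = 493.68 × 1110/135 = 4059.2 V.
I_load = 4059.2/10300 = 0.39409 A, so P_out = 4059.2 × 0.39409 = 1599.7 W.
All ideal ⇒ P_in = P_out, so I_supply = 1599.7/220 = 7.27 A.

I_supply ≈ 7.27 A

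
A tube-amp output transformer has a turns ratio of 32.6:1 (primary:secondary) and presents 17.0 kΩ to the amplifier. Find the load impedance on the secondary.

Z_s = Z_p/(N_p/N_s)² = 17000/32.6² = 16.0 Ω.

Z_s ≈ 16.0 Ω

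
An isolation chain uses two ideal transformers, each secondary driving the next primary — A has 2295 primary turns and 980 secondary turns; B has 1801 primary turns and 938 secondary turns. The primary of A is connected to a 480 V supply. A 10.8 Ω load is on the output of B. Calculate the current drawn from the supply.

Secondary of A: V = 480.00 × 980/2295 = 204.97 V.
Secondary of B: V = 204.97 × 938/1801 = 106.75 V.
I_load = 106.75/10.8 = 9.8844 A, so P_out = 106.75 × 9.8844 = 1055.2 W.
All ideal ⇒ P_in = P_out, so I_supply = 1055.2/480 = 2.20 A.

I_supply ≈ 2.20 A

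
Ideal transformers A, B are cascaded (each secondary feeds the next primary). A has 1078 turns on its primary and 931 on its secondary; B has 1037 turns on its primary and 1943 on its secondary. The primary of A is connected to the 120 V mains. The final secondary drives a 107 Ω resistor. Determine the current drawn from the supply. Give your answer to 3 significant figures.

After A: V = 120.00 × 931/1078 = 103.64 V.
After B: V = 103.64 × 1943/1037 = 194.18 V.
I_load = 194.18/107 = 1.8148 A, so P_out = 194.18 × 1.8148 = 352.39 W.
All ideal ⇒ P_in = P_out, so I_supply = 352.39/120 = 2.94 A.

I_supply ≈ 2.94 A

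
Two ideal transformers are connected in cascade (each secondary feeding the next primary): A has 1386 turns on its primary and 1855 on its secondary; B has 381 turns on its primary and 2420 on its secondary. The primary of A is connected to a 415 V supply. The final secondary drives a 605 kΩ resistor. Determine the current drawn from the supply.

Secondary of A: V = 415.00 × 1855/1386 = 555.43 V.
Secondary of B: V = 555.43 × 2420/381 = 3527.9 V.
I_load = 3527.9/605000 = 0.0058313 A, so P_out = 3527.9 × 0.0058313 = 20.572 W.
All ideal ⇒ P_in = P_out, so I_supply = 20.572/415 = 0.0496 A.

I_supply ≈ 0.0496 A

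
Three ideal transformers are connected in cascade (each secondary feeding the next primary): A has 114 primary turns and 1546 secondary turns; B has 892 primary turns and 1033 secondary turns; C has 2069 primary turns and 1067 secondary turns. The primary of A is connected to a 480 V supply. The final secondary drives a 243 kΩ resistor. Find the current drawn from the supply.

I_supply ≈ 0.130 A

After A: V = 480.00 × 1546/114 = 6509.5 V.
After B: V = 6509.5 × 1033/892 = 7538.4 V.
After C: V = 7538.4 × 1067/2069 = 3887.6 V.
I_load = 3887.6/243000 = 0.015998 A, so P_out = 3887.6 × 0.015998 = 62.196 W.
All ideal ⇒ P_in = P_out, so I_supply = 62.196/480 = 0.130 A.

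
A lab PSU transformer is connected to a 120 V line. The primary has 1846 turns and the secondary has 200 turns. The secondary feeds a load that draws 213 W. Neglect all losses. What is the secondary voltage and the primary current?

V_s ≈ 13.0 V, I_p ≈ 1.78 A

V_s = V_p × N_s/N_p = 120 × 200/1846 = 13.001 V.
I_s = P/V_s = 213/13.001 = 16.383 A.
I_p = I_s × N_s/N_p = 16.383 × 200/1846 = 1.78 A.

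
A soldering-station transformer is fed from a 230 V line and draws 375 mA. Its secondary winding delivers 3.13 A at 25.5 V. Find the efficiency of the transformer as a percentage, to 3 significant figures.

P_in = 230 × 0.375 = 86.2500 W.
P_out = 25.5 × 3.13 = 79.8150 W.
η = P_out/P_in = 79.8150/86.2500 = 0.925.

η ≈ 92.5%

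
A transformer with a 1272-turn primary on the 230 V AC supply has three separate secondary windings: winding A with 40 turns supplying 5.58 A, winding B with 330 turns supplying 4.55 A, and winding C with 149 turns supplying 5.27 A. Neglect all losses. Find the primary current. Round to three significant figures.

V_A = 230 × 40/1272 = 7.2327 V; V_B = 230 × 330/1272 = 59.670 V; V_C = 230 × 149/1272 = 26.942 V.
P_out = V_A I_A + V_B I_B + V_C I_C = 7.2327×5.58 + 59.670×4.55 + 26.942×5.27 = 40.358 + 271.50 + 141.98 = 453.84 W.
Ideal ⇒ P_in = P_out, so I_p = P_out/V_p = 453.84/230 = 1.97 A.

I_p ≈ 1.97 A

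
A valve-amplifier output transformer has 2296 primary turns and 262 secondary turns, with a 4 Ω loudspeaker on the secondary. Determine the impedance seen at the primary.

Z_p = (N_p/N_s)² × Z_s = (2296/262)² × 4 = 307 Ω.

Z_p ≈ 307 Ω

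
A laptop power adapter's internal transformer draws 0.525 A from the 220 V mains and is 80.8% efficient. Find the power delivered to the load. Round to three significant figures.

P_out ≈ 93.3 W

P_in = V_p I_p = 220 × 0.525 = 115.50 W.
P_out = η P_in = 0.808 × 115.50 = 93.3 W.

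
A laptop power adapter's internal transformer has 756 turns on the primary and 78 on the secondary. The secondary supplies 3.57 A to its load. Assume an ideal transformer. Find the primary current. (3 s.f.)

I_p ≈ 0.368 A

For an ideal transformer I_p/I_s = N_s/N_p, so I_p = 3.57 × 78/756 = 0.368 A.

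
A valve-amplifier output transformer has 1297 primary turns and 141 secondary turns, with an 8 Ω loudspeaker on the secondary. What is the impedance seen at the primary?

Z_p = (N_p/N_s)² × Z_s = (1297/141)² × 8 = 677 Ω.

Z_p ≈ 677 Ω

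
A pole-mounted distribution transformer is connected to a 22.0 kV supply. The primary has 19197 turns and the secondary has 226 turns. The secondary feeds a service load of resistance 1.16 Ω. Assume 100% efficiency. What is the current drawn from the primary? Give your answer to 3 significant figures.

I_p ≈ 2.63 A

V_s = V_p × N_s/N_p = 22000 × 226/19197 = 259.00 V.
I_s = V_s/R = 259.00/1.16 = 223.27 A.
For an ideal transformer I_p N_p = I_s N_s, so I_p = 223.27 × 226/19197 = 2.63 A.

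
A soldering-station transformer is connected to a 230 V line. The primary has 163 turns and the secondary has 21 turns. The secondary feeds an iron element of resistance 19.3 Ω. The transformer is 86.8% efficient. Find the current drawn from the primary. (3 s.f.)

I_p ≈ 0.228 A

V_s = 230 × 21/163 = 29.632 V.
I_s = V_s/R = 29.632/19.3 = 1.5353 A.
P_out = V_s I_s = 29.632 × 1.5353 = 45.495 W.
P_in = P_out/η = 45.495/0.868 = 52.413 W.
I_p = P_in/V_p = 52.413/230 = 0.228 A.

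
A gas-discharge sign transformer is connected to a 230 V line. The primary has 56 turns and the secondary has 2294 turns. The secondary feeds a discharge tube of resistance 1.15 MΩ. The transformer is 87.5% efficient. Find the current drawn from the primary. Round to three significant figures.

V_s = 230 × 2294/56 = 9421.8 V.
I_s = V_s/R = 9421.8/(1.15×10^6) = 0.0081929 A.
P_out = V_s I_s = 9421.8 × 0.0081929 = 77.191 W.
P_in = P_out/η = 77.191/0.875 = 88.219 W.
I_p = P_in/V_p = 88.219/230 = 0.384 A.

I_p ≈ 0.384 A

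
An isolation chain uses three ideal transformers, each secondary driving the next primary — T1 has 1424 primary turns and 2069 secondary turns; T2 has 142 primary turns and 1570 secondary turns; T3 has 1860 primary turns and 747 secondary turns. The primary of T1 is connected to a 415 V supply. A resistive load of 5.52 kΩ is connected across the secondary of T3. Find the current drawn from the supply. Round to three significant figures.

After T1: V = 415.00 × 2069/1424 = 602.97 V.
After T2: V = 602.97 × 1570/142 = 6666.7 V.
After T3: V = 6666.7 × 747/1860 = 2677.4 V.
I_load = 2677.4/5520 = 0.48504 A, so P_out = 2677.4 × 0.48504 = 1298.7 W.
All ideal ⇒ P_in = P_out, so I_supply = 1298.7/415 = 3.13 A.

I_supply ≈ 3.13 A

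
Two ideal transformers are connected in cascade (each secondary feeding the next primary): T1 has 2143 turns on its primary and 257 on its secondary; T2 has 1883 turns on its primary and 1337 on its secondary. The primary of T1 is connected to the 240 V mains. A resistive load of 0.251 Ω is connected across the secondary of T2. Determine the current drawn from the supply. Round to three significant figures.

I_supply ≈ 6.93 A

Secondary of T1: V = 240.00 × 257/2143 = 28.782 V.
Secondary of T2: V = 28.782 × 1337/1883 = 20.436 V.
I_load = 20.436/0.251 = 81.420 A, so P_out = 20.436 × 81.420 = 1663.9 W.
All ideal ⇒ P_in = P_out, so I_supply = 1663.9/240 = 6.93 A.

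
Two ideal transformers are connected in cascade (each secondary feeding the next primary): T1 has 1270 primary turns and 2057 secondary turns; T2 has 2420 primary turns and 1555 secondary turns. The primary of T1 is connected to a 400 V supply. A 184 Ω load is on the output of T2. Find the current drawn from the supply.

I_supply ≈ 2.35 A

Secondary of T1: V = 400.00 × 2057/1270 = 647.87 V.
Secondary of T2: V = 647.87 × 1555/2420 = 416.30 V.
I_load = 416.30/184 = 2.2625 A, so P_out = 416.30 × 2.2625 = 941.88 W.
All ideal ⇒ P_in = P_out, so I_supply = 941.88/400 = 2.35 A.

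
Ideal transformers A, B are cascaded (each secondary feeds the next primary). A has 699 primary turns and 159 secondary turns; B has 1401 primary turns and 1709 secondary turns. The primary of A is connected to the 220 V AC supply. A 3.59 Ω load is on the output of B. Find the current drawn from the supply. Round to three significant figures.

Secondary of A: V = 220.00 × 159/699 = 50.043 V.
Secondary of B: V = 50.043 × 1709/1401 = 61.045 V.
I_load = 61.045/3.59 = 17.004 A, so P_out = 61.045 × 17.004 = 1038.0 W.
All ideal ⇒ P_in = P_out, so I_supply = 1038.0/220 = 4.72 A.

I_supply ≈ 4.72 A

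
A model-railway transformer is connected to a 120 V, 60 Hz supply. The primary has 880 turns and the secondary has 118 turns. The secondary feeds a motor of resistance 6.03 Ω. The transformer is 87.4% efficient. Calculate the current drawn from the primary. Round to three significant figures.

I_p ≈ 0.409 A

V_s = 120 × 118/880 = 16.091 V.
I_s = V_s/R = 16.091/6.03 = 2.6685 A.
P_out = V_s I_s = 16.091 × 2.6685 = 42.938 W.
P_in = P_out/η = 42.938/0.874 = 49.128 W.
I_p = P_in/V_p = 49.128/120 = 0.409 A.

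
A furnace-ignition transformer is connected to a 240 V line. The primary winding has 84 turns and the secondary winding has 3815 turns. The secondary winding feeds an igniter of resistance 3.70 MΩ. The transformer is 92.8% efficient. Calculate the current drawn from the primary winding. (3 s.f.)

V_s = 240 × 3815/84 = 10900 V.
I_s = V_s/R = 10900/(3.70×10^6) = 0.0029459 A.
P_out = V_s I_s = 10900 × 0.0029459 = 32.111 W.
P_in = P_out/η = 32.111/0.928 = 34.602 W.
I_p = P_in/V_p = 34.602/240 = 0.144 A.

I_p ≈ 0.144 A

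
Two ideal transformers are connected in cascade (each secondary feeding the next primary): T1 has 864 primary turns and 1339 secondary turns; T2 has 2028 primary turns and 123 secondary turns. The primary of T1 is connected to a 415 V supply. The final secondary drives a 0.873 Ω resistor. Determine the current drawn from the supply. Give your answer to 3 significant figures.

I_supply ≈ 4.20 A

After T1: V = 415.00 × 1339/864 = 643.15 V.
After T2: V = 643.15 × 123/2028 = 39.008 V.
I_load = 39.008/0.873 = 44.683 A, so P_out = 39.008 × 44.683 = 1743.0 W.
All ideal ⇒ P_in = P_out, so I_supply = 1743.0/415 = 4.20 A.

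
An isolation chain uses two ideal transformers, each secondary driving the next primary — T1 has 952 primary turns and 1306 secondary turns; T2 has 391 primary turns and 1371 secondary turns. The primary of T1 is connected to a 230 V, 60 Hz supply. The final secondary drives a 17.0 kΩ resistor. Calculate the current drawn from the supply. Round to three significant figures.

I_supply ≈ 0.313 A

Secondary of T1: V = 230.00 × 1306/952 = 315.53 V.
Secondary of T2: V = 315.53 × 1371/391 = 1106.4 V.
I_load = 1106.4/17000 = 0.065080 A, so P_out = 1106.4 × 0.065080 = 72.001 W.
All ideal ⇒ P_in = P_out, so I_supply = 72.001/230 = 0.313 A.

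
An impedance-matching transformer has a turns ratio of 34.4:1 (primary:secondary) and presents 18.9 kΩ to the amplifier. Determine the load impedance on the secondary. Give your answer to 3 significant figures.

Z_s = Z_p/(N_p/N_s)² = 18900/34.4² = 16.0 Ω.

Z_s ≈ 16.0 Ω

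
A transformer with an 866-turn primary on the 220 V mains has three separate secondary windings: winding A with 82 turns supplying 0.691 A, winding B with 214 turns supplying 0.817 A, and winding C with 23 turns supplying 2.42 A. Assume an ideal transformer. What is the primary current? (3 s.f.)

V_A = 220 × 82/866 = 20.831 V; V_B = 220 × 214/866 = 54.365 V; V_C = 220 × 23/866 = 5.8430 V.
P_out = V_A I_A + V_B I_B + V_C I_C = 20.831×0.691 + 54.365×0.817 + 5.8430×2.42 = 14.395 + 44.416 + 14.140 = 72.951 W.
Ideal ⇒ P_in = P_out, so I_p = P_out/V_p = 72.951/220 = 0.332 A.

I_p ≈ 0.332 A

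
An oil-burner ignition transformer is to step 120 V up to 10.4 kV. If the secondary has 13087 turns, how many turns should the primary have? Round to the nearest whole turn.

N_p/N_s = V_p/V_s, so N_p = 13087 × 120/10400 = 151.0 ≈ 151 turns.

N_p = 151 turns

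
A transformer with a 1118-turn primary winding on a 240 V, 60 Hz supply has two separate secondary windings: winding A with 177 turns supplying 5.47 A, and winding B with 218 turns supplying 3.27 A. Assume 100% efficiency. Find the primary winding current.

V_A = 240 × 177/1118 = 37.996 V; V_B = 240 × 218/1118 = 46.798 V.
P_out = V_A I_A + V_B I_B = 37.996×5.47 + 46.798×3.27 = 207.84 + 153.03 = 360.87 W.
Ideal ⇒ P_in = P_out, so I_p = P_out/V_p = 360.87/240 = 1.50 A.

I_p ≈ 1.50 A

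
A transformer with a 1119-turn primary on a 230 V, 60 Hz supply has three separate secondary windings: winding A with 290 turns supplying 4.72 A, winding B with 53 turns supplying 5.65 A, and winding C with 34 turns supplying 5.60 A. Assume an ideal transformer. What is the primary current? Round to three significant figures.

V_A = 230 × 290/1119 = 59.607 V; V_B = 230 × 53/1119 = 10.894 V; V_C = 230 × 34/1119 = 6.9884 V.
P_out = V_A I_A + V_B I_B + V_C I_C = 59.607×4.72 + 10.894×5.65 + 6.9884×5.60 = 281.34 + 61.549 + 39.135 = 382.03 W.
Ideal ⇒ P_in = P_out, so I_p = P_out/V_p = 382.03/230 = 1.66 A.

I_p ≈ 1.66 A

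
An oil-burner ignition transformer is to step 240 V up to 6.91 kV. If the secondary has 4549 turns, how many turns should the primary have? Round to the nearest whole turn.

N_p = 158 turns

N_p/N_s = V_p/V_s, so N_p = 4549 × 240/6910 = 158.0 ≈ 158 turns.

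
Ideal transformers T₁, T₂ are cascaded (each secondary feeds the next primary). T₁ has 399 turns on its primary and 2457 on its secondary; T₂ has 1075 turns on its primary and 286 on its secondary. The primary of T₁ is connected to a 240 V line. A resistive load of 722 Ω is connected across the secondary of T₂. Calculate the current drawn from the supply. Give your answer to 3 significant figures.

I_supply ≈ 0.892 A

After T₁: V = 240.00 × 2457/399 = 1477.9 V.
After T₂: V = 1477.9 × 286/1075 = 393.19 V.
I_load = 393.19/722 = 0.54458 A, so P_out = 393.19 × 0.54458 = 214.12 W.
All ideal ⇒ P_in = P_out, so I_supply = 214.12/240 = 0.892 A.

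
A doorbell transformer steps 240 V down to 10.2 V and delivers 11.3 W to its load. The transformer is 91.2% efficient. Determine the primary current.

I_p ≈ 0.0516 A

P_in = P_out/η = 11.3/0.912 = 12.390 W.
I_p = P_in/V_p = 12.390/240 = 0.0516 A.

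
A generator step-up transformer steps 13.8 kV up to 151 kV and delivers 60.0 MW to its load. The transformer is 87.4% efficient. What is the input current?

I_in ≈ 4970 A

P_in = P_out/η = 6.00×10^7/0.874 = 6.8650×10^7 W.
I_in = P_in/V_in = 6.8650×10^7/13800 = 4970 A.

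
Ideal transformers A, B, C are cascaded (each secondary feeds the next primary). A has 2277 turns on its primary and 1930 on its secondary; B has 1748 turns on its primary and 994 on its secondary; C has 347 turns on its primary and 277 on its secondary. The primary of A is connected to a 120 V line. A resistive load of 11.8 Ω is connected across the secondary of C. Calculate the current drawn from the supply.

I_supply ≈ 1.51 A

After A: V = 120.00 × 1930/2277 = 101.71 V.
After B: V = 101.71 × 994/1748 = 57.839 V.
After C: V = 57.839 × 277/347 = 46.171 V.
I_load = 46.171/11.8 = 3.9128 A, so P_out = 46.171 × 3.9128 = 180.66 W.
All ideal ⇒ P_in = P_out, so I_supply = 180.66/120 = 1.51 A.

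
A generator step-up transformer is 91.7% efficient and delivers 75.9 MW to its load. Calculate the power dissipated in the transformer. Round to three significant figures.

P_in = P_out/η = 7.59×10^7/0.917 = 8.27699×10^7 W.
P_loss = P_in − P_out = 8.27699×10^7 − 7.59×10^7 = 6.87×10^6 W.

P_loss ≈ 6.87×10^6 W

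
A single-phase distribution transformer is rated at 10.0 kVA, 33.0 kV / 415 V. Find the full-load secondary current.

I_s ≈ 24.1 A

I_s = S/V_s = 10000/415 = 24.1 A.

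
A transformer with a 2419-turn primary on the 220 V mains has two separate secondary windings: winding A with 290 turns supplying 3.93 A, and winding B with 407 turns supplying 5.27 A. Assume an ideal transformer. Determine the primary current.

I_p ≈ 1.36 A

V_A = 220 × 290/2419 = 26.375 V; V_B = 220 × 407/2419 = 37.015 V.
P_out = V_A I_A + V_B I_B = 26.375×3.93 + 37.015×5.27 = 103.65 + 195.07 = 298.72 W.
Ideal ⇒ P_in = P_out, so I_p = P_out/V_p = 298.72/220 = 1.36 A.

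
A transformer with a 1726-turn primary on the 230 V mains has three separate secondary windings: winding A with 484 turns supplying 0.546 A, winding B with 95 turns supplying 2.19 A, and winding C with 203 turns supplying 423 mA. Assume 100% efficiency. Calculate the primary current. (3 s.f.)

V_A = 230 × 484/1726 = 64.496 V; V_B = 230 × 95/1726 = 12.659 V; V_C = 230 × 203/1726 = 27.051 V.
P_out = V_A I_A + V_B I_B + V_C I_C = 64.496×0.546 + 12.659×2.19 + 27.051×0.423 = 35.215 + 27.724 + 11.443 = 74.381 W.
Ideal ⇒ P_in = P_out, so I_p = P_out/V_p = 74.381/230 = 0.323 A.

I_p ≈ 0.323 A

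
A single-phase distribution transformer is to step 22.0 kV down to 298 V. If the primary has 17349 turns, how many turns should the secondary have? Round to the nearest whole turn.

N_s/N_p = V_s/V_p, so N_s = 17349 × 298/22000 = 235.0 ≈ 235 turns.

N_s = 235 turns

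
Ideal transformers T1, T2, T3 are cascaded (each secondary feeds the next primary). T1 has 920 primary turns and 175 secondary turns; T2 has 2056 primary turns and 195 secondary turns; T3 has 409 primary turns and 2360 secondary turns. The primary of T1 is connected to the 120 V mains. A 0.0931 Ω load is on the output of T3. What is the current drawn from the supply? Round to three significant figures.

After T1: V = 120.00 × 175/920 = 22.826 V.
After T2: V = 22.826 × 195/2056 = 2.1649 V.
After T3: V = 2.1649 × 2360/409 = 12.492 V.
I_load = 12.492/0.0931 = 134.18 A, so P_out = 12.492 × 134.18 = 1676.2 W.
All ideal ⇒ P_in = P_out, so I_supply = 1676.2/120 = 14.0 A.

I_supply ≈ 14.0 A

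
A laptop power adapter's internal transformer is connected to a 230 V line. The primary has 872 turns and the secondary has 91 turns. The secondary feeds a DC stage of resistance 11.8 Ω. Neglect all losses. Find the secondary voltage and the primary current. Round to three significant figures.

V_s = V_p × N_s/N_p = 230 × 91/872 = 24.002 V.
I_s = V_s/R = 24.002/11.8 = 2.0341 A.
I_p = I_s × N_s/N_p = 2.0341 × 91/872 = 0.212 A.

V_s ≈ 24.0 V, I_p ≈ 0.212 A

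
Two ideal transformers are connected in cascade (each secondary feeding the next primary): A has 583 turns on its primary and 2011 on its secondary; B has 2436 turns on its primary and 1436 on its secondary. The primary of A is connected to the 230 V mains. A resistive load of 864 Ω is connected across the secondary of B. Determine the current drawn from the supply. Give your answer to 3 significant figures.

I_supply ≈ 1.10 A

After A: V = 230.00 × 2011/583 = 793.36 V.
After B: V = 793.36 × 1436/2436 = 467.68 V.
I_load = 467.68/864 = 0.54130 A, so P_out = 467.68 × 0.54130 = 253.15 W.
All ideal ⇒ P_in = P_out, so I_supply = 253.15/230 = 1.10 A.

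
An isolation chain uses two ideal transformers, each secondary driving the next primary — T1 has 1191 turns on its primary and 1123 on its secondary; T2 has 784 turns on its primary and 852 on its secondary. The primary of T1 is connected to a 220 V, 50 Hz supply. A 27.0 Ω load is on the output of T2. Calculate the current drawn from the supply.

I_supply ≈ 8.56 A

After T1: V = 220.00 × 1123/1191 = 207.44 V.
After T2: V = 207.44 × 852/784 = 225.43 V.
I_load = 225.43/27.0 = 8.3493 A, so P_out = 225.43 × 8.3493 = 1882.2 W.
All ideal ⇒ P_in = P_out, so I_supply = 1882.2/220 = 8.56 A.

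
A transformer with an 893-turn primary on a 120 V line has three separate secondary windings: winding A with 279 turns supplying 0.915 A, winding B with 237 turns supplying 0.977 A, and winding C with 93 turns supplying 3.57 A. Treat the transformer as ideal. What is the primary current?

I_p ≈ 0.917 A

V_A = 120 × 279/893 = 37.492 V; V_B = 120 × 237/893 = 31.848 V; V_C = 120 × 93/893 = 12.497 V.
P_out = V_A I_A + V_B I_B + V_C I_C = 37.492×0.915 + 31.848×0.977 + 12.497×3.57 = 34.305 + 31.115 + 44.615 = 110.04 W.
Ideal ⇒ P_in = P_out, so I_p = P_out/V_p = 110.04/120 = 0.917 A.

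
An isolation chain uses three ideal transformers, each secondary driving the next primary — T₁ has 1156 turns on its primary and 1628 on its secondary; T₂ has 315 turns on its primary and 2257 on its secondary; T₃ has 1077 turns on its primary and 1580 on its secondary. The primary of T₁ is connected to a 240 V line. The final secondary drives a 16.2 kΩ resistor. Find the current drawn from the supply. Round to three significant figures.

After T₁: V = 240.00 × 1628/1156 = 337.99 V.
After T₂: V = 337.99 × 2257/315 = 2421.7 V.
After T₃: V = 2421.7 × 1580/1077 = 3552.8 V.
I_load = 3552.8/16200 = 0.21931 A, so P_out = 3552.8 × 0.21931 = 779.16 W.
All ideal ⇒ P_in = P_out, so I_supply = 779.16/240 = 3.25 A.

I_supply ≈ 3.25 A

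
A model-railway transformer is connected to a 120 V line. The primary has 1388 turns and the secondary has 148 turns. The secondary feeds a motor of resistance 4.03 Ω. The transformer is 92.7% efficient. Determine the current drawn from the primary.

I_p ≈ 0.365 A

V_s = 120 × 148/1388 = 12.795 V.
I_s = V_s/R = 12.795/4.03 = 3.1750 A.
P_out = V_s I_s = 12.795 × 3.1750 = 40.626 W.
P_in = P_out/η = 40.626/0.927 = 43.825 W.
I_p = P_in/V_p = 43.825/120 = 0.365 A.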